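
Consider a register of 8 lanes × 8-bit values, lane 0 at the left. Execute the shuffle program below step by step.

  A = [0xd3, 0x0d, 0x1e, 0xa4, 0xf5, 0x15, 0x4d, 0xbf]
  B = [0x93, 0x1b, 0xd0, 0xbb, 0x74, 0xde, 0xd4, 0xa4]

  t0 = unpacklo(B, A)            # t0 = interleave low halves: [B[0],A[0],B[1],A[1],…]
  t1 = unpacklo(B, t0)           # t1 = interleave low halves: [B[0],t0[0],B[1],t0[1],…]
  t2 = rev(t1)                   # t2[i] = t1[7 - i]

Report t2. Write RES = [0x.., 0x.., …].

t0 = [0x93, 0xd3, 0x1b, 0x0d, 0xd0, 0x1e, 0xbb, 0xa4]
t1 = [0x93, 0x93, 0x1b, 0xd3, 0xd0, 0x1b, 0xbb, 0x0d]
t2 = [0x0d, 0xbb, 0x1b, 0xd0, 0xd3, 0x1b, 0x93, 0x93]

RES = [0x0d, 0xbb, 0x1b, 0xd0, 0xd3, 0x1b, 0x93, 0x93]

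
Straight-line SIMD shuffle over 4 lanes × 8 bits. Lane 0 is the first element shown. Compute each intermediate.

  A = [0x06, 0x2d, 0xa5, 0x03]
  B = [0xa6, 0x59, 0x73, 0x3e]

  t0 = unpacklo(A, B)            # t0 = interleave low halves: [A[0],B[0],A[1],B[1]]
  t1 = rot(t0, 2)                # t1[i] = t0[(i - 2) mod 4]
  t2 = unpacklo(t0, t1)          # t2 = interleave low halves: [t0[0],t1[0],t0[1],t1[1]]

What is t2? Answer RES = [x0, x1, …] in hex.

RES = [ 0x06  0x2d  0xa6  0x59 ]

  t0: 06 a6 2d 59
  t1: 2d 59 06 a6
  t2: 06 2d a6 59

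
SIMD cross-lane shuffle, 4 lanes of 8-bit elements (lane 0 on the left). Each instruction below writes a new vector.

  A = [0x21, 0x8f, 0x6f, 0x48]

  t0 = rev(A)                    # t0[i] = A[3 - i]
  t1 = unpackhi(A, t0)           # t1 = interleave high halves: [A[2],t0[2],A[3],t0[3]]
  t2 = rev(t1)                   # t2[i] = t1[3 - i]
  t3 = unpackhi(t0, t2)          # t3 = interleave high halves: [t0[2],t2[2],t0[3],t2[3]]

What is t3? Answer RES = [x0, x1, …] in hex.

→ t0 |48|6f|8f|21|
→ t1 |6f|8f|48|21|
→ t2 |21|48|8f|6f|
→ t3 |8f|8f|21|6f|

RES = [0x8f, 0x8f, 0x21, 0x6f]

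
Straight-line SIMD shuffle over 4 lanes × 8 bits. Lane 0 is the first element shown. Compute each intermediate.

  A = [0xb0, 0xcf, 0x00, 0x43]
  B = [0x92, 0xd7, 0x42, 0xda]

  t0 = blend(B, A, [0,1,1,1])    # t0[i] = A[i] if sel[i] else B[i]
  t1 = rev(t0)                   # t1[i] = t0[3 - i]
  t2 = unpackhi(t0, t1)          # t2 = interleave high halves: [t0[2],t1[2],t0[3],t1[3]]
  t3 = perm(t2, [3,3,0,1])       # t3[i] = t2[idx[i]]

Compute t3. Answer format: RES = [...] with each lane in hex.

RES = [0x92, 0x92, 0x00, 0xcf]

  t0: 92 cf 00 43
  t1: 43 00 cf 92
  t2: 00 cf 43 92
  t3: 92 92 00 cf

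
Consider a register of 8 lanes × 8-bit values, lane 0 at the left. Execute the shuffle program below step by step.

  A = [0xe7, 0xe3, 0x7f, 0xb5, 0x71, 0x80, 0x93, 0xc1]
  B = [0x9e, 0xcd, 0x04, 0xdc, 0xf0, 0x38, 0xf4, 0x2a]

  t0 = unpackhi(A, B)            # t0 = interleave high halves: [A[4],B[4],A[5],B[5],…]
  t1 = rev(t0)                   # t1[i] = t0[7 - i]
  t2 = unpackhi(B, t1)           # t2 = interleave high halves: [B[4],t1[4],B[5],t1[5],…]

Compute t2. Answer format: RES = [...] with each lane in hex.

  t0: 71 f0 80 38 93 f4 c1 2a
  t1: 2a c1 f4 93 38 80 f0 71
  t2: f0 38 38 80 f4 f0 2a 71

RES = [ 0xf0  0x38  0x38  0x80  0xf4  0xf0  0x2a  0x71 ]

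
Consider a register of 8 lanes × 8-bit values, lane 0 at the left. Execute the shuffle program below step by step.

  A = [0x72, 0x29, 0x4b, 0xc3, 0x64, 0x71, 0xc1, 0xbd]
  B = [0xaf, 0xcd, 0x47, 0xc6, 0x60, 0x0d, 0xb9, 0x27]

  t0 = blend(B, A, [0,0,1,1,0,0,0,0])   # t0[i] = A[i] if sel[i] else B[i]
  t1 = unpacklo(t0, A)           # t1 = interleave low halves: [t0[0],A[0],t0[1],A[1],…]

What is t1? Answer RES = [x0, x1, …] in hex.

→ t0 |af|cd|4b|c3|60|0d|b9|27|
→ t1 |af|72|cd|29|4b|4b|c3|c3|

RES = [0xaf, 0x72, 0xcd, 0x29, 0x4b, 0x4b, 0xc3, 0xc3]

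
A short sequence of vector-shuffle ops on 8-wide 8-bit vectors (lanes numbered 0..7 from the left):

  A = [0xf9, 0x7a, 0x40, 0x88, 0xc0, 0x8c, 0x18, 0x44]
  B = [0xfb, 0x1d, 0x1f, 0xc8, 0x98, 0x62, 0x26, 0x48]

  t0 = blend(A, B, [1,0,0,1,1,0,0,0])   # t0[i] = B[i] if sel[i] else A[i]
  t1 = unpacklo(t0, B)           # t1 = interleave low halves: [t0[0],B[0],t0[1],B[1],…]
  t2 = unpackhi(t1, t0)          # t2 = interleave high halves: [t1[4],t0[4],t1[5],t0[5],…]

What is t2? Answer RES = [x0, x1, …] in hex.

RES = [0x40, 0x98, 0x1f, 0x8c, 0xc8, 0x18, 0xc8, 0x44]

  t0: fb 7a 40 c8 98 8c 18 44
  t1: fb fb 7a 1d 40 1f c8 c8
  t2: 40 98 1f 8c c8 18 c8 44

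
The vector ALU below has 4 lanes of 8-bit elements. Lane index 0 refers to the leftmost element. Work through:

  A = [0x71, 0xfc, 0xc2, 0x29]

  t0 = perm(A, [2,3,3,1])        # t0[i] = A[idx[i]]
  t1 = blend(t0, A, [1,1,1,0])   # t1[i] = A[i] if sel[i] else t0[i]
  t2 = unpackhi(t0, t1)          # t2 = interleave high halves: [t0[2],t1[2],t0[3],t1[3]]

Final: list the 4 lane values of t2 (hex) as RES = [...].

  t0: c2 29 29 fc
  t1: 71 fc c2 fc
  t2: 29 c2 fc fc

RES = [ 0x29  0xc2  0xfc  0xfc ]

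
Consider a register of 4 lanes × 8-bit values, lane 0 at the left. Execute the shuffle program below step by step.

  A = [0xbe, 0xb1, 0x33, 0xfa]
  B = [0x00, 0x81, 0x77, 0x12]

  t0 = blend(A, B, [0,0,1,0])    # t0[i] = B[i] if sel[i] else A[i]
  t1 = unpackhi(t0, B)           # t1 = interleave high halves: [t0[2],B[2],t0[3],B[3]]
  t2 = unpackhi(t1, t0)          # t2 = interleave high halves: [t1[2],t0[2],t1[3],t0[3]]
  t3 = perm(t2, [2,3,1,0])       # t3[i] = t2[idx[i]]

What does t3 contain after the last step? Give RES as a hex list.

RES = [0x12, 0xfa, 0x77, 0xfa]

→ t0 |be|b1|77|fa|
→ t1 |77|77|fa|12|
→ t2 |fa|77|12|fa|
→ t3 |12|fa|77|fa|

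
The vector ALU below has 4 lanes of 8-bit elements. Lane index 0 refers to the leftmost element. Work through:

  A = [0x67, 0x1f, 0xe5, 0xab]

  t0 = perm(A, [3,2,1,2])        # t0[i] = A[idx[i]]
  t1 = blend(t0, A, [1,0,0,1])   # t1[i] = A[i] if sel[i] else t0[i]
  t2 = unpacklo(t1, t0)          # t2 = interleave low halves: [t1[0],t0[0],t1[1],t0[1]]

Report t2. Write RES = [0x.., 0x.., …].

RES = [ 0x67  0xab  0xe5  0xe5 ]

t0 = [0xab, 0xe5, 0x1f, 0xe5]
t1 = [0x67, 0xe5, 0x1f, 0xab]
t2 = [0x67, 0xab, 0xe5, 0xe5]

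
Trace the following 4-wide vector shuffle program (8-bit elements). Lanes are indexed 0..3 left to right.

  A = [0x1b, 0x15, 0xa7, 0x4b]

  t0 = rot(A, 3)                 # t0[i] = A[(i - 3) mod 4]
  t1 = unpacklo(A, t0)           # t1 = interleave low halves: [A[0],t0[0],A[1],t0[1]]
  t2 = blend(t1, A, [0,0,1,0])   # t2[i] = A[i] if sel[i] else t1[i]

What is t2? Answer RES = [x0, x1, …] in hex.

t0 = [0x15, 0xa7, 0x4b, 0x1b]
t1 = [0x1b, 0x15, 0x15, 0xa7]
t2 = [0x1b, 0x15, 0xa7, 0xa7]

RES = [ 0x1b  0x15  0xa7  0xa7 ]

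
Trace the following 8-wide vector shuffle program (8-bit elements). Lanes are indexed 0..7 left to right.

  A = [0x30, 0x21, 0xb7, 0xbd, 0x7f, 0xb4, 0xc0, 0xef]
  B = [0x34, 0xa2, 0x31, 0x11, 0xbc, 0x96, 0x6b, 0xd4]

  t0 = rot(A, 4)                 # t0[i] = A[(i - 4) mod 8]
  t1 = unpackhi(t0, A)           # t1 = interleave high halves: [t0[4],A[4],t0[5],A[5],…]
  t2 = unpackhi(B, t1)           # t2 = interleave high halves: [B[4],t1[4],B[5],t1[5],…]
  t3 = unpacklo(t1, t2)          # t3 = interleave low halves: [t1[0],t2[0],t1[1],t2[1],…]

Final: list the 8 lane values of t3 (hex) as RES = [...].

  t0: 7f b4 c0 ef 30 21 b7 bd
  t1: 30 7f 21 b4 b7 c0 bd ef
  t2: bc b7 96 c0 6b bd d4 ef
  t3: 30 bc 7f b7 21 96 b4 c0

RES = [0x30, 0xbc, 0x7f, 0xb7, 0x21, 0x96, 0xb4, 0xc0]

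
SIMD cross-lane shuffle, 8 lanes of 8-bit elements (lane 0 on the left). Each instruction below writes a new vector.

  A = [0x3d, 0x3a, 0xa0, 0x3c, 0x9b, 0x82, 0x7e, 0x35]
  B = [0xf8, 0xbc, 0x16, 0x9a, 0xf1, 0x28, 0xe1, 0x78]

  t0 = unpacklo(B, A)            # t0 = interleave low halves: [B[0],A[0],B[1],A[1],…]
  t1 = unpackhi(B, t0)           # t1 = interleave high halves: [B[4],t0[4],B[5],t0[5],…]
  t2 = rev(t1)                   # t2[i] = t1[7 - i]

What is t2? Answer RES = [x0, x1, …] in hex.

→ t0 |f8|3d|bc|3a|16|a0|9a|3c|
→ t1 |f1|16|28|a0|e1|9a|78|3c|
→ t2 |3c|78|9a|e1|a0|28|16|f1|

RES = [ 0x3c  0x78  0x9a  0xe1  0xa0  0x28  0x16  0xf1 ]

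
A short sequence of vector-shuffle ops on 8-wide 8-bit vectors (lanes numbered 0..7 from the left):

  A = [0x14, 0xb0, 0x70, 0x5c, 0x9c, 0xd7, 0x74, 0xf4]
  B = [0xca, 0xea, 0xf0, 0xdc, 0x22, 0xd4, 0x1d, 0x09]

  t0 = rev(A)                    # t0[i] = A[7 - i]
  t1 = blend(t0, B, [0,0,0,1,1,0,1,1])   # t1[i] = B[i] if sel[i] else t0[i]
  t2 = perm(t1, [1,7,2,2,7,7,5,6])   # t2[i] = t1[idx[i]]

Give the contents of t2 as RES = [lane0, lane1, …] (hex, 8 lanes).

→ t0 |f4|74|d7|9c|5c|70|b0|14|
→ t1 |f4|74|d7|dc|22|70|1d|09|
→ t2 |74|09|d7|d7|09|09|70|1d|

RES = [0x74, 0x09, 0xd7, 0xd7, 0x09, 0x09, 0x70, 0x1d]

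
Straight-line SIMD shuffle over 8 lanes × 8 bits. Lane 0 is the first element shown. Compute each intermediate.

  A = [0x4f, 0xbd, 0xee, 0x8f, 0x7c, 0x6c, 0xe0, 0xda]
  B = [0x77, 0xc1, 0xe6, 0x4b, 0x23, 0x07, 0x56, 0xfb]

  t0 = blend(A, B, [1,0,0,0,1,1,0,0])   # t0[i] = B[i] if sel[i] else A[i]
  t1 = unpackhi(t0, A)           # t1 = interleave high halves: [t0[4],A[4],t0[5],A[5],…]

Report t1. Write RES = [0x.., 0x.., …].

RES = [ 0x23  0x7c  0x07  0x6c  0xe0  0xe0  0xda  0xda ]

t0 = [0x77, 0xbd, 0xee, 0x8f, 0x23, 0x07, 0xe0, 0xda]
t1 = [0x23, 0x7c, 0x07, 0x6c, 0xe0, 0xe0, 0xda, 0xda]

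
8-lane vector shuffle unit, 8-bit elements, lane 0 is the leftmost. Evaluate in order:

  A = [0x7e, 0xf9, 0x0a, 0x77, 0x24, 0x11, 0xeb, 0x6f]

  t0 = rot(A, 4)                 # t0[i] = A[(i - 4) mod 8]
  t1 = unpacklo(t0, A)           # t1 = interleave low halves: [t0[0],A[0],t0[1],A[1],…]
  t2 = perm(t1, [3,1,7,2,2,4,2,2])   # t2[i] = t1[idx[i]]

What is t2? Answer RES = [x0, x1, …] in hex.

RES = [0xf9, 0x7e, 0x77, 0x11, 0x11, 0xeb, 0x11, 0x11]

  t0: 24 11 eb 6f 7e f9 0a 77
  t1: 24 7e 11 f9 eb 0a 6f 77
  t2: f9 7e 77 11 11 eb 11 11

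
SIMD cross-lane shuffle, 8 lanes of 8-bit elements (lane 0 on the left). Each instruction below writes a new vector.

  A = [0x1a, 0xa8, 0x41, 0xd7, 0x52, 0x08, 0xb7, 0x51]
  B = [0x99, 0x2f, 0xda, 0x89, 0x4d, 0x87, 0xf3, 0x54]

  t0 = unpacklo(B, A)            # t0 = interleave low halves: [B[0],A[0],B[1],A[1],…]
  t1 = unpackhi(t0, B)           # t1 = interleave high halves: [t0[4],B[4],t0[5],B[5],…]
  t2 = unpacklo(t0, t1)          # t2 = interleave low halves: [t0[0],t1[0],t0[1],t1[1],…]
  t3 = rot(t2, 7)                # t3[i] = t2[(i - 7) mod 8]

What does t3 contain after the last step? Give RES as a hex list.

RES = [ 0xda  0x1a  0x4d  0x2f  0x41  0xa8  0x87  0x99 ]

→ t0 |99|1a|2f|a8|da|41|89|d7|
→ t1 |da|4d|41|87|89|f3|d7|54|
→ t2 |99|da|1a|4d|2f|41|a8|87|
→ t3 |da|1a|4d|2f|41|a8|87|99|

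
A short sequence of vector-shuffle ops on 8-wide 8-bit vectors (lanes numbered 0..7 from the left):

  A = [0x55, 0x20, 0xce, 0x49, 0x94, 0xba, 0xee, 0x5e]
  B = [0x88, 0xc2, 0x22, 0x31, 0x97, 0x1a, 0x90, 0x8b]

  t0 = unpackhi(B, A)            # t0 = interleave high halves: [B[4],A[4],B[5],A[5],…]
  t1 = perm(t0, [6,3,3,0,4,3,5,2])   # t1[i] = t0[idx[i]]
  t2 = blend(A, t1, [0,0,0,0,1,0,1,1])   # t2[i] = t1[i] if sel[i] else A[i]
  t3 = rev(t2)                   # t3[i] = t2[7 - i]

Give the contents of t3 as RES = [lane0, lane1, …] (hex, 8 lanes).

t0 = [0x97, 0x94, 0x1a, 0xba, 0x90, 0xee, 0x8b, 0x5e]
t1 = [0x8b, 0xba, 0xba, 0x97, 0x90, 0xba, 0xee, 0x1a]
t2 = [0x55, 0x20, 0xce, 0x49, 0x90, 0xba, 0xee, 0x1a]
t3 = [0x1a, 0xee, 0xba, 0x90, 0x49, 0xce, 0x20, 0x55]

RES = [ 0x1a  0xee  0xba  0x90  0x49  0xce  0x20  0x55 ]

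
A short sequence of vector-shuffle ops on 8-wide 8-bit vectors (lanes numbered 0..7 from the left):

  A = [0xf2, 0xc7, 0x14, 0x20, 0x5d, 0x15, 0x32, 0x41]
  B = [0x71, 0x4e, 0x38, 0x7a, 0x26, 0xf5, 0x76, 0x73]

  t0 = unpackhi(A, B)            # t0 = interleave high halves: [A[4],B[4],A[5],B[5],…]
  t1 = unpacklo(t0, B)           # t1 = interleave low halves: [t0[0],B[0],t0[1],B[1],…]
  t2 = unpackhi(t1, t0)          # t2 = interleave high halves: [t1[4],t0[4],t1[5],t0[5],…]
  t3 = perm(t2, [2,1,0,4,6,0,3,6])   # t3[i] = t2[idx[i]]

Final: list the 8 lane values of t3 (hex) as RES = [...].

→ t0 |5d|26|15|f5|32|76|41|73|
→ t1 |5d|71|26|4e|15|38|f5|7a|
→ t2 |15|32|38|76|f5|41|7a|73|
→ t3 |38|32|15|f5|7a|15|76|7a|

RES = [0x38, 0x32, 0x15, 0xf5, 0x7a, 0x15, 0x76, 0x7a]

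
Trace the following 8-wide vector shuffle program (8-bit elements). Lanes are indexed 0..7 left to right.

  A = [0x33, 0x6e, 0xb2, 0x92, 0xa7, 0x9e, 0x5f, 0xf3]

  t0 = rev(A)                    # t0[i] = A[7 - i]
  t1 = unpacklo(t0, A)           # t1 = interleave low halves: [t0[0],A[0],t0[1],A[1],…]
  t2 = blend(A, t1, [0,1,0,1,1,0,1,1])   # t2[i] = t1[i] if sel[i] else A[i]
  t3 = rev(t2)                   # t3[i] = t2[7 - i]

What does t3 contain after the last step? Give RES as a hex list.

→ t0 |f3|5f|9e|a7|92|b2|6e|33|
→ t1 |f3|33|5f|6e|9e|b2|a7|92|
→ t2 |33|33|b2|6e|9e|9e|a7|92|
→ t3 |92|a7|9e|9e|6e|b2|33|33|

RES = [0x92, 0xa7, 0x9e, 0x9e, 0x6e, 0xb2, 0x33, 0x33]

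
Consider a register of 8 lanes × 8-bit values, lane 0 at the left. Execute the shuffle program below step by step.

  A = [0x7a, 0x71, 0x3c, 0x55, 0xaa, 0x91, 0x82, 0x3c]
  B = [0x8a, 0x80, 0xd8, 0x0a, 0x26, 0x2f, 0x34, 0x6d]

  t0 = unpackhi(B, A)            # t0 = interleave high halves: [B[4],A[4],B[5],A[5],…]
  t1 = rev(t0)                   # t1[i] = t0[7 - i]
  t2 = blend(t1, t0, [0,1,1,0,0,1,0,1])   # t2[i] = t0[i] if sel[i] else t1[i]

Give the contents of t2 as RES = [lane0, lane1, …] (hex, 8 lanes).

  t0: 26 aa 2f 91 34 82 6d 3c
  t1: 3c 6d 82 34 91 2f aa 26
  t2: 3c aa 2f 34 91 82 aa 3c

RES = [ 0x3c  0xaa  0x2f  0x34  0x91  0x82  0xaa  0x3c ]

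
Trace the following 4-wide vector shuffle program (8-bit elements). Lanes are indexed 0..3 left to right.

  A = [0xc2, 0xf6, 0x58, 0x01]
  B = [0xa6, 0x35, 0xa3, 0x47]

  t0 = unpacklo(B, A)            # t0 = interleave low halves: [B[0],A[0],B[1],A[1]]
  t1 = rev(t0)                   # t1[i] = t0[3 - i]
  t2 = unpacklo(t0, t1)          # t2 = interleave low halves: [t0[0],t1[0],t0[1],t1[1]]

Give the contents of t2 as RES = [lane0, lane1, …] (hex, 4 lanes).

  t0: a6 c2 35 f6
  t1: f6 35 c2 a6
  t2: a6 f6 c2 35

RES = [ 0xa6  0xf6  0xc2  0x35 ]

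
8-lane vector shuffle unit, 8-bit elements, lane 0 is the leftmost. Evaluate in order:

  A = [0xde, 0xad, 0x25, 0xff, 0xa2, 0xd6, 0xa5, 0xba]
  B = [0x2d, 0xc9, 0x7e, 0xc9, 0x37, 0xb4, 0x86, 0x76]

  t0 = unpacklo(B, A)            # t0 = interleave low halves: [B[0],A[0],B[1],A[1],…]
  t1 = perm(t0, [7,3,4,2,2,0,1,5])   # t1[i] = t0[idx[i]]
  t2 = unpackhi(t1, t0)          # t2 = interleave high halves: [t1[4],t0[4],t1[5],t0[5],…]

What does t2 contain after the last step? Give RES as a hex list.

RES = [ 0xc9  0x7e  0x2d  0x25  0xde  0xc9  0x25  0xff ]

t0 = [0x2d, 0xde, 0xc9, 0xad, 0x7e, 0x25, 0xc9, 0xff]
t1 = [0xff, 0xad, 0x7e, 0xc9, 0xc9, 0x2d, 0xde, 0x25]
t2 = [0xc9, 0x7e, 0x2d, 0x25, 0xde, 0xc9, 0x25, 0xff]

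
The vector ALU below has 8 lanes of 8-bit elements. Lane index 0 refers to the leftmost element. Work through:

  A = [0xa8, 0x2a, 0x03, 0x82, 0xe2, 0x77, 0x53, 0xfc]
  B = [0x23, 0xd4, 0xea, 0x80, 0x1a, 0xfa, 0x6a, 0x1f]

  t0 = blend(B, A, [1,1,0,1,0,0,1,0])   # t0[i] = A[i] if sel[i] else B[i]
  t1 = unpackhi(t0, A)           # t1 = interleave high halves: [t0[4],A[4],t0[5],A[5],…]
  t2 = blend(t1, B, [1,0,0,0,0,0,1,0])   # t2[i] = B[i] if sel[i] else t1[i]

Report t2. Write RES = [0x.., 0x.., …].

RES = [0x23, 0xe2, 0xfa, 0x77, 0x53, 0x53, 0x6a, 0xfc]

→ t0 |a8|2a|ea|82|1a|fa|53|1f|
→ t1 |1a|e2|fa|77|53|53|1f|fc|
→ t2 |23|e2|fa|77|53|53|6a|fc|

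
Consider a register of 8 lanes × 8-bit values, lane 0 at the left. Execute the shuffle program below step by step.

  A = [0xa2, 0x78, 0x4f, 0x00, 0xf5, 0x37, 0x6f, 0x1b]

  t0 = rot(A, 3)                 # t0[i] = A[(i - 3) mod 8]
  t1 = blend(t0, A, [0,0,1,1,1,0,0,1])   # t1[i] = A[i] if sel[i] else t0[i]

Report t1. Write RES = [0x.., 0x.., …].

RES = [0x37, 0x6f, 0x4f, 0x00, 0xf5, 0x4f, 0x00, 0x1b]

t0 = [0x37, 0x6f, 0x1b, 0xa2, 0x78, 0x4f, 0x00, 0xf5]
t1 = [0x37, 0x6f, 0x4f, 0x00, 0xf5, 0x4f, 0x00, 0x1b]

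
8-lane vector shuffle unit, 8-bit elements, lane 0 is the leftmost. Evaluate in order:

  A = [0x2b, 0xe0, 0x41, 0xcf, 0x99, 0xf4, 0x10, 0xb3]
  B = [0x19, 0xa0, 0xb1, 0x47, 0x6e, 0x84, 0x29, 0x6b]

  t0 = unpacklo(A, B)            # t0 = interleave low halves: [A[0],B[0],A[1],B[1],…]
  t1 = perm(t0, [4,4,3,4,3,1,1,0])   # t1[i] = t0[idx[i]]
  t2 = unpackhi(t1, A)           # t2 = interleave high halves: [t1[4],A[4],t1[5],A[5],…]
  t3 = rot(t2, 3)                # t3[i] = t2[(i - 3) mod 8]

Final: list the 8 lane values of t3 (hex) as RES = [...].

  t0: 2b 19 e0 a0 41 b1 cf 47
  t1: 41 41 a0 41 a0 19 19 2b
  t2: a0 99 19 f4 19 10 2b b3
  t3: 10 2b b3 a0 99 19 f4 19

RES = [0x10, 0x2b, 0xb3, 0xa0, 0x99, 0x19, 0xf4, 0x19]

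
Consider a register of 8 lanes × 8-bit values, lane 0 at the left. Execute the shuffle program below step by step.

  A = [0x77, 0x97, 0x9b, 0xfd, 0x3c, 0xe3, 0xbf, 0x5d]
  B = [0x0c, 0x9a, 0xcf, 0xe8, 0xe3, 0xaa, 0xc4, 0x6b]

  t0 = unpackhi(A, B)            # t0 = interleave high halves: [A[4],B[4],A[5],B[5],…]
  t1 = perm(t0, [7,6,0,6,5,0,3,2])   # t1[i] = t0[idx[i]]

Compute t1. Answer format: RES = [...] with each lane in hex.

RES = [ 0x6b  0x5d  0x3c  0x5d  0xc4  0x3c  0xaa  0xe3 ]

  t0: 3c e3 e3 aa bf c4 5d 6b
  t1: 6b 5d 3c 5d c4 3c aa e3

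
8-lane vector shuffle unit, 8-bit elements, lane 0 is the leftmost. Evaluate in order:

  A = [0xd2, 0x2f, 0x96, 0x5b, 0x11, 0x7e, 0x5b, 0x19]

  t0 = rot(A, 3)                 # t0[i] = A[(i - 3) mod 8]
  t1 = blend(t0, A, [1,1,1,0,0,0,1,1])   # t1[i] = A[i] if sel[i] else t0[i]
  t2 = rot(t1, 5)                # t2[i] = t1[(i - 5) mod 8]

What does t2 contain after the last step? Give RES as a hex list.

RES = [0xd2, 0x2f, 0x96, 0x5b, 0x19, 0xd2, 0x2f, 0x96]

→ t0 |7e|5b|19|d2|2f|96|5b|11|
→ t1 |d2|2f|96|d2|2f|96|5b|19|
→ t2 |d2|2f|96|5b|19|d2|2f|96|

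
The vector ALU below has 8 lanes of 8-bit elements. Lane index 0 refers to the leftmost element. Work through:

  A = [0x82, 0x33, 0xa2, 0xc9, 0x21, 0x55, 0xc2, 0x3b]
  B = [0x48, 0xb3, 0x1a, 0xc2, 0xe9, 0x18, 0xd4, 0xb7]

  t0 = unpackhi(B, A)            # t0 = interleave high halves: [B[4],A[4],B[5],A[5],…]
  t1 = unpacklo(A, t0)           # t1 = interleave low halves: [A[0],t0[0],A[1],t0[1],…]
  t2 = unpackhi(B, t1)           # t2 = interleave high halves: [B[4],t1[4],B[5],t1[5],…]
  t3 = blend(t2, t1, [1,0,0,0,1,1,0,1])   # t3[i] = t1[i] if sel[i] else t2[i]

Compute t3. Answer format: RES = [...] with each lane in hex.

RES = [ 0x82  0xa2  0x18  0x18  0xa2  0x18  0xb7  0x55 ]

t0 = [0xe9, 0x21, 0x18, 0x55, 0xd4, 0xc2, 0xb7, 0x3b]
t1 = [0x82, 0xe9, 0x33, 0x21, 0xa2, 0x18, 0xc9, 0x55]
t2 = [0xe9, 0xa2, 0x18, 0x18, 0xd4, 0xc9, 0xb7, 0x55]
t3 = [0x82, 0xa2, 0x18, 0x18, 0xa2, 0x18, 0xb7, 0x55]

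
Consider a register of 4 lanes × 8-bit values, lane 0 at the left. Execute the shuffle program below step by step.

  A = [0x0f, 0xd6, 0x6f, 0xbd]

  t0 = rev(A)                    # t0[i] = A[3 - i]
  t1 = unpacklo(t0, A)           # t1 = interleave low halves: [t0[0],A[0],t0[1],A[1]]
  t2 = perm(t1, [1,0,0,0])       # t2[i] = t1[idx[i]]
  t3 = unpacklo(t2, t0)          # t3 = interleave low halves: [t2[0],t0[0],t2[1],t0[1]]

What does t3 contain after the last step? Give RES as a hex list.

  t0: bd 6f d6 0f
  t1: bd 0f 6f d6
  t2: 0f bd bd bd
  t3: 0f bd bd 6f

RES = [0x0f, 0xbd, 0xbd, 0x6f]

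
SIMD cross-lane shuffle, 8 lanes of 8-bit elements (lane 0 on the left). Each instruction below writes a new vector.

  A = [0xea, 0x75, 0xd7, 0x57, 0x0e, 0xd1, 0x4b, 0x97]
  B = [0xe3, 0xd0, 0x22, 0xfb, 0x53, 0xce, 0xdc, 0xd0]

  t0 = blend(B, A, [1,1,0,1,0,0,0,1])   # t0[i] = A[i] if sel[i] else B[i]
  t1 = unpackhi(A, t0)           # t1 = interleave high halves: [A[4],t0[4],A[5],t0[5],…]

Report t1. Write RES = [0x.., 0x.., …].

RES = [0x0e, 0x53, 0xd1, 0xce, 0x4b, 0xdc, 0x97, 0x97]

→ t0 |ea|75|22|57|53|ce|dc|97|
→ t1 |0e|53|d1|ce|4b|dc|97|97|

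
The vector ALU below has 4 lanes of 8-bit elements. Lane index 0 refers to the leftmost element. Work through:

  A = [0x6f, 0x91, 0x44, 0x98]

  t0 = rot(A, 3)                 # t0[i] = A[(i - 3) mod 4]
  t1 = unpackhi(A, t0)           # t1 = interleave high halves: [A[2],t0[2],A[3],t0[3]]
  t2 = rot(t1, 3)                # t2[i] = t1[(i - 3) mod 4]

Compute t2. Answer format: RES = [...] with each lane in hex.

→ t0 |91|44|98|6f|
→ t1 |44|98|98|6f|
→ t2 |98|98|6f|44|

RES = [0x98, 0x98, 0x6f, 0x44]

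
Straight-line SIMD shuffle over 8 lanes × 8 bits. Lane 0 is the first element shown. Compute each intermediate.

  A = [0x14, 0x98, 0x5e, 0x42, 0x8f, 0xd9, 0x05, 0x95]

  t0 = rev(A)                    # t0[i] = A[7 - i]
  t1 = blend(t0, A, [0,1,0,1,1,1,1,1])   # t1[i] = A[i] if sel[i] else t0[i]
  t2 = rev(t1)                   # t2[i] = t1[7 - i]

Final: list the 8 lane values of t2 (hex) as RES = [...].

RES = [0x95, 0x05, 0xd9, 0x8f, 0x42, 0xd9, 0x98, 0x95]

→ t0 |95|05|d9|8f|42|5e|98|14|
→ t1 |95|98|d9|42|8f|d9|05|95|
→ t2 |95|05|d9|8f|42|d9|98|95|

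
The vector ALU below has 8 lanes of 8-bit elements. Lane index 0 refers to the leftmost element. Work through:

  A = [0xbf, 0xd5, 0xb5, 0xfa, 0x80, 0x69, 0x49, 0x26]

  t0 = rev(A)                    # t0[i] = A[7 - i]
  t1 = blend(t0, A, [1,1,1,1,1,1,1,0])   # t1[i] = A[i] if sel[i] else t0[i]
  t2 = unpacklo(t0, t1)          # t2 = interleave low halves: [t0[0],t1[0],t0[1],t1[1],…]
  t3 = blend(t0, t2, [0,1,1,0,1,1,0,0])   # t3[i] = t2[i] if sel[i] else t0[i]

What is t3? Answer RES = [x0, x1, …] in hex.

→ t0 |26|49|69|80|fa|b5|d5|bf|
→ t1 |bf|d5|b5|fa|80|69|49|bf|
→ t2 |26|bf|49|d5|69|b5|80|fa|
→ t3 |26|bf|49|80|69|b5|d5|bf|

RES = [ 0x26  0xbf  0x49  0x80  0x69  0xb5  0xd5  0xbf ]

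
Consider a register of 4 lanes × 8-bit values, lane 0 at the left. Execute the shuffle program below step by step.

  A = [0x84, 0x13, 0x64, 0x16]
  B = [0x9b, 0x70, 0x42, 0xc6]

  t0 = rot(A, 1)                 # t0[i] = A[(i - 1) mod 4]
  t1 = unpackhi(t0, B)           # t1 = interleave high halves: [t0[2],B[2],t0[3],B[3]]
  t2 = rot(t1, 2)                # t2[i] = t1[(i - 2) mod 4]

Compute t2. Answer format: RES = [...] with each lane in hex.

t0 = [0x16, 0x84, 0x13, 0x64]
t1 = [0x13, 0x42, 0x64, 0xc6]
t2 = [0x64, 0xc6, 0x13, 0x42]

RES = [0x64, 0xc6, 0x13, 0x42]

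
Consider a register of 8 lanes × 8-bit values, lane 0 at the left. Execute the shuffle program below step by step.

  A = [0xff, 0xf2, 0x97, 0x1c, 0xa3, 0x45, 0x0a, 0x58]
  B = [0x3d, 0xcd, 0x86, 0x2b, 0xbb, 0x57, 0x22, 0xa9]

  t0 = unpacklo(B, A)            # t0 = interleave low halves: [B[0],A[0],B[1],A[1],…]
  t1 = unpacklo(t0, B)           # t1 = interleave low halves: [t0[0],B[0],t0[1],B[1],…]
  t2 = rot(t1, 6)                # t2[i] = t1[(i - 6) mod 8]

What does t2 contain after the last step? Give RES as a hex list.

  t0: 3d ff cd f2 86 97 2b 1c
  t1: 3d 3d ff cd cd 86 f2 2b
  t2: ff cd cd 86 f2 2b 3d 3d

RES = [ 0xff  0xcd  0xcd  0x86  0xf2  0x2b  0x3d  0x3d ]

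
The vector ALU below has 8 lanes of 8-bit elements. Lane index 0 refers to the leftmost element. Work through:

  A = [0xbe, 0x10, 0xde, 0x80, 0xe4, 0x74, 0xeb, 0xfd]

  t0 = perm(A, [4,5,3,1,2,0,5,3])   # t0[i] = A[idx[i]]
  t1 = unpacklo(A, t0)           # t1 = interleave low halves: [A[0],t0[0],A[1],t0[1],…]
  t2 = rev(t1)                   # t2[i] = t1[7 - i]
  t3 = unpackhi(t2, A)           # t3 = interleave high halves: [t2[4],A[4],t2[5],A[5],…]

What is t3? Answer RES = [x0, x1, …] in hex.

  t0: e4 74 80 10 de be 74 80
  t1: be e4 10 74 de 80 80 10
  t2: 10 80 80 de 74 10 e4 be
  t3: 74 e4 10 74 e4 eb be fd

RES = [ 0x74  0xe4  0x10  0x74  0xe4  0xeb  0xbe  0xfd ]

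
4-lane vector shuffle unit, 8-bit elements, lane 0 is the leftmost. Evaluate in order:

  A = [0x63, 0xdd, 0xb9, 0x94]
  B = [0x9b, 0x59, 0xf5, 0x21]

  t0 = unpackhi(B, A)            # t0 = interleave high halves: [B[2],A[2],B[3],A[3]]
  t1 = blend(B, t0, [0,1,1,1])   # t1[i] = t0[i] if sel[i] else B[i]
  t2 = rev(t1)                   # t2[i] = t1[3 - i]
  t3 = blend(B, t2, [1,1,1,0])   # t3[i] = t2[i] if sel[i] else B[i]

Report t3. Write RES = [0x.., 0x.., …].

RES = [0x94, 0x21, 0xb9, 0x21]

→ t0 |f5|b9|21|94|
→ t1 |9b|b9|21|94|
→ t2 |94|21|b9|9b|
→ t3 |94|21|b9|21|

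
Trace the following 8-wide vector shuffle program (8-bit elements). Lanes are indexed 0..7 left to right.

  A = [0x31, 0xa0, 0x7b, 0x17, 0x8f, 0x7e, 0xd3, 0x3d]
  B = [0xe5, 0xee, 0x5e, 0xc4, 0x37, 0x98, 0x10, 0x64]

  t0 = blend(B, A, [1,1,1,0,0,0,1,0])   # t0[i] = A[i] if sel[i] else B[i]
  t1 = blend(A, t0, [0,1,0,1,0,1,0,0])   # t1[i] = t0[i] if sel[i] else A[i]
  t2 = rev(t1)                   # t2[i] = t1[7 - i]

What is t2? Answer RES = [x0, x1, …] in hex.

RES = [ 0x3d  0xd3  0x98  0x8f  0xc4  0x7b  0xa0  0x31 ]

t0 = [0x31, 0xa0, 0x7b, 0xc4, 0x37, 0x98, 0xd3, 0x64]
t1 = [0x31, 0xa0, 0x7b, 0xc4, 0x8f, 0x98, 0xd3, 0x3d]
t2 = [0x3d, 0xd3, 0x98, 0x8f, 0xc4, 0x7b, 0xa0, 0x31]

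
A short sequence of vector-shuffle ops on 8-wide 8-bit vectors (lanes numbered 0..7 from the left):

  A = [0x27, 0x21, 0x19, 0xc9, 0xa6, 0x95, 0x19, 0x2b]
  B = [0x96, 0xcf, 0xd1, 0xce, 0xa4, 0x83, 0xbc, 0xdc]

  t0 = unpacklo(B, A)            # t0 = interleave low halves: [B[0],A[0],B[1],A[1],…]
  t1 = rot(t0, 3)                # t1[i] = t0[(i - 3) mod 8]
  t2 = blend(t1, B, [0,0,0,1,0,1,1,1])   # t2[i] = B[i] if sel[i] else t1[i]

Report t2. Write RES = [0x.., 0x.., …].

t0 = [0x96, 0x27, 0xcf, 0x21, 0xd1, 0x19, 0xce, 0xc9]
t1 = [0x19, 0xce, 0xc9, 0x96, 0x27, 0xcf, 0x21, 0xd1]
t2 = [0x19, 0xce, 0xc9, 0xce, 0x27, 0x83, 0xbc, 0xdc]

RES = [0x19, 0xce, 0xc9, 0xce, 0x27, 0x83, 0xbc, 0xdc]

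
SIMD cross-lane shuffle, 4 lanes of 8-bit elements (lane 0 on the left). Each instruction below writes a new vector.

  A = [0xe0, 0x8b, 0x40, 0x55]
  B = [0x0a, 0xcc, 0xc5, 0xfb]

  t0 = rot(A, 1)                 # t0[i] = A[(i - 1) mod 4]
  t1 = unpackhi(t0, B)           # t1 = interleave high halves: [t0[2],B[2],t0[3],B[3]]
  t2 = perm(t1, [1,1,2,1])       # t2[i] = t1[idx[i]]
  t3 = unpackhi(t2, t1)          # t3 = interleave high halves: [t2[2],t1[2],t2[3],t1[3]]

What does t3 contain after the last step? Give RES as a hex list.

  t0: 55 e0 8b 40
  t1: 8b c5 40 fb
  t2: c5 c5 40 c5
  t3: 40 40 c5 fb

RES = [ 0x40  0x40  0xc5  0xfb ]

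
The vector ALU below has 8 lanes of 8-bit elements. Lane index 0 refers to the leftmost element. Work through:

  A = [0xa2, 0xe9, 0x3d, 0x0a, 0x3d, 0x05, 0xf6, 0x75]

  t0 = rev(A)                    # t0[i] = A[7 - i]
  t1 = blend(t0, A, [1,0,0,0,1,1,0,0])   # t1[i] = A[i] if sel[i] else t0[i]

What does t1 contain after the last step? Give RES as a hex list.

RES = [0xa2, 0xf6, 0x05, 0x3d, 0x3d, 0x05, 0xe9, 0xa2]

t0 = [0x75, 0xf6, 0x05, 0x3d, 0x0a, 0x3d, 0xe9, 0xa2]
t1 = [0xa2, 0xf6, 0x05, 0x3d, 0x3d, 0x05, 0xe9, 0xa2]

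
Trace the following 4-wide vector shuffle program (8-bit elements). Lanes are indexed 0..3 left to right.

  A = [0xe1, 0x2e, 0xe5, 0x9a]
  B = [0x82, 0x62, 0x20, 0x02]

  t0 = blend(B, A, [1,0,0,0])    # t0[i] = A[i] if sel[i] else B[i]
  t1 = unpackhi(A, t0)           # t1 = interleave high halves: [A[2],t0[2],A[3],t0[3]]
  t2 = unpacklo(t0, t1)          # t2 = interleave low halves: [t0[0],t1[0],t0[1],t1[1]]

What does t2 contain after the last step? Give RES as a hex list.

RES = [0xe1, 0xe5, 0x62, 0x20]

t0 = [0xe1, 0x62, 0x20, 0x02]
t1 = [0xe5, 0x20, 0x9a, 0x02]
t2 = [0xe1, 0xe5, 0x62, 0x20]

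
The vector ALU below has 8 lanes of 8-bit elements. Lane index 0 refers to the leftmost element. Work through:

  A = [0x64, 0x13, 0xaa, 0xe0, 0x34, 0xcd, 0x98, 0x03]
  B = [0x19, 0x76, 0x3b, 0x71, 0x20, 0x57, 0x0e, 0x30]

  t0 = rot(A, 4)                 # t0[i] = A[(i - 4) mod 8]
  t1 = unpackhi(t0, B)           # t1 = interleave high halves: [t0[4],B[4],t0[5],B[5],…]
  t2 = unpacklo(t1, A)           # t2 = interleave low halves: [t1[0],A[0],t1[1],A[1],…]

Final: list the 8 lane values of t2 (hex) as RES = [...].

RES = [0x64, 0x64, 0x20, 0x13, 0x13, 0xaa, 0x57, 0xe0]

t0 = [0x34, 0xcd, 0x98, 0x03, 0x64, 0x13, 0xaa, 0xe0]
t1 = [0x64, 0x20, 0x13, 0x57, 0xaa, 0x0e, 0xe0, 0x30]
t2 = [0x64, 0x64, 0x20, 0x13, 0x13, 0xaa, 0x57, 0xe0]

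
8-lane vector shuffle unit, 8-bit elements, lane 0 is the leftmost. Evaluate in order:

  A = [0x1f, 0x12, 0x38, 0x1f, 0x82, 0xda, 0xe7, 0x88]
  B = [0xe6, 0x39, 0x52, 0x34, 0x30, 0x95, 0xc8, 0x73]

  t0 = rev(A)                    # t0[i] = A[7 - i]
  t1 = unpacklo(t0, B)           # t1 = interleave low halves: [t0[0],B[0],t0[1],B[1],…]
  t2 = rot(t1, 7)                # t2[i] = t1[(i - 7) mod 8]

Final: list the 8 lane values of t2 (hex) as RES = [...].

RES = [ 0xe6  0xe7  0x39  0xda  0x52  0x82  0x34  0x88 ]

  t0: 88 e7 da 82 1f 38 12 1f
  t1: 88 e6 e7 39 da 52 82 34
  t2: e6 e7 39 da 52 82 34 88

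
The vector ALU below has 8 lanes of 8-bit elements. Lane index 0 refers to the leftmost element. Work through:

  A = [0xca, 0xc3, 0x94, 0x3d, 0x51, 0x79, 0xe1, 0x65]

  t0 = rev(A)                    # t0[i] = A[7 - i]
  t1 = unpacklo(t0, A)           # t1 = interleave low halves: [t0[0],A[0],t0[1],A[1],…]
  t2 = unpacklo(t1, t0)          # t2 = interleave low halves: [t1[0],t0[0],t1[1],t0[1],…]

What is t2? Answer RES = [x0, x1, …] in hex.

RES = [ 0x65  0x65  0xca  0xe1  0xe1  0x79  0xc3  0x51 ]

  t0: 65 e1 79 51 3d 94 c3 ca
  t1: 65 ca e1 c3 79 94 51 3d
  t2: 65 65 ca e1 e1 79 c3 51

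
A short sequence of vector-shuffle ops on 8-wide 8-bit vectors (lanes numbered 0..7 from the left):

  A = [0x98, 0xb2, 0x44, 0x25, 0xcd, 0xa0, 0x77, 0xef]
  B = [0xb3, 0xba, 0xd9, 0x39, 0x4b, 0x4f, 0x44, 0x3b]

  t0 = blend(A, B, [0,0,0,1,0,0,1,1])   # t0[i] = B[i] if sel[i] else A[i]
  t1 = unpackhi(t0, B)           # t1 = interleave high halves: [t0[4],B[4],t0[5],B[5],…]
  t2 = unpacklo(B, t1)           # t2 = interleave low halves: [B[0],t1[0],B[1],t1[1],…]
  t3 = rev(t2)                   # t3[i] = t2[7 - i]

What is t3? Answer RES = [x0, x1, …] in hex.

RES = [ 0x4f  0x39  0xa0  0xd9  0x4b  0xba  0xcd  0xb3 ]

→ t0 |98|b2|44|39|cd|a0|44|3b|
→ t1 |cd|4b|a0|4f|44|44|3b|3b|
→ t2 |b3|cd|ba|4b|d9|a0|39|4f|
→ t3 |4f|39|a0|d9|4b|ba|cd|b3|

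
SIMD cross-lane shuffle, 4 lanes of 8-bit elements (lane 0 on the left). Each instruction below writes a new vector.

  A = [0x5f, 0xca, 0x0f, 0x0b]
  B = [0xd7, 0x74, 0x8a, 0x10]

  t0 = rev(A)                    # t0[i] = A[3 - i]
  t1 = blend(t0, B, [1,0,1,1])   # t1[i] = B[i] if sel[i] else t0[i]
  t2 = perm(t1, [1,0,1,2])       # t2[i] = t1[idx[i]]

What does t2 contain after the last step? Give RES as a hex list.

  t0: 0b 0f ca 5f
  t1: d7 0f 8a 10
  t2: 0f d7 0f 8a

RES = [ 0x0f  0xd7  0x0f  0x8a ]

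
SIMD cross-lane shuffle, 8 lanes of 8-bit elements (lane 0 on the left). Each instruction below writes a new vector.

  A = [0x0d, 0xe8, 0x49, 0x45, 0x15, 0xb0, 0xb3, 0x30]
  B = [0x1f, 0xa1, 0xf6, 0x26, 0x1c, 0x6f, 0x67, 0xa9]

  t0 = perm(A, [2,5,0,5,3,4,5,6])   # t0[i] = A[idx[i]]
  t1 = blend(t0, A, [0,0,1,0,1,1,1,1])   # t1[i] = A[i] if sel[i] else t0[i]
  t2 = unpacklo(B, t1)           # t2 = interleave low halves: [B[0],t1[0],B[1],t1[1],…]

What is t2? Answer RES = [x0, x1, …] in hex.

RES = [0x1f, 0x49, 0xa1, 0xb0, 0xf6, 0x49, 0x26, 0xb0]

→ t0 |49|b0|0d|b0|45|15|b0|b3|
→ t1 |49|b0|49|b0|15|b0|b3|30|
→ t2 |1f|49|a1|b0|f6|49|26|b0|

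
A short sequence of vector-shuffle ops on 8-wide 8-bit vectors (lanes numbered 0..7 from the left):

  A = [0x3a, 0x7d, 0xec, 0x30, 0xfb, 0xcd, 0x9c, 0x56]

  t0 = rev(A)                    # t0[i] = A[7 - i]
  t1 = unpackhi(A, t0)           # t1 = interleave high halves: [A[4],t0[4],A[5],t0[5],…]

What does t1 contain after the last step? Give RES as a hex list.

  t0: 56 9c cd fb 30 ec 7d 3a
  t1: fb 30 cd ec 9c 7d 56 3a

RES = [0xfb, 0x30, 0xcd, 0xec, 0x9c, 0x7d, 0x56, 0x3a]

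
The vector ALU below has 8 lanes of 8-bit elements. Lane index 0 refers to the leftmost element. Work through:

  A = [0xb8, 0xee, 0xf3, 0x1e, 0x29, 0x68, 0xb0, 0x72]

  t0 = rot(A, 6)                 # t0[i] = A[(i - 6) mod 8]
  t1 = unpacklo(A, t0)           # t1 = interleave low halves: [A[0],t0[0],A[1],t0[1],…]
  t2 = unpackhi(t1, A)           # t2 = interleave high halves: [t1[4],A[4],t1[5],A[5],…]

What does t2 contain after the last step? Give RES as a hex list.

→ t0 |f3|1e|29|68|b0|72|b8|ee|
→ t1 |b8|f3|ee|1e|f3|29|1e|68|
→ t2 |f3|29|29|68|1e|b0|68|72|

RES = [0xf3, 0x29, 0x29, 0x68, 0x1e, 0xb0, 0x68, 0x72]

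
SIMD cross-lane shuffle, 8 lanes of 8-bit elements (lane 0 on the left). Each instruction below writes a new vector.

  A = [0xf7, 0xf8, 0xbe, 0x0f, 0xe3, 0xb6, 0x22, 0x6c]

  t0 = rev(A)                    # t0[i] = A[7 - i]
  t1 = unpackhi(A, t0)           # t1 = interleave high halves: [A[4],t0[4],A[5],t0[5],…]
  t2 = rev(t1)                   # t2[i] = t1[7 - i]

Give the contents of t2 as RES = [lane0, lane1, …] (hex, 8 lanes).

RES = [0xf7, 0x6c, 0xf8, 0x22, 0xbe, 0xb6, 0x0f, 0xe3]

→ t0 |6c|22|b6|e3|0f|be|f8|f7|
→ t1 |e3|0f|b6|be|22|f8|6c|f7|
→ t2 |f7|6c|f8|22|be|b6|0f|e3|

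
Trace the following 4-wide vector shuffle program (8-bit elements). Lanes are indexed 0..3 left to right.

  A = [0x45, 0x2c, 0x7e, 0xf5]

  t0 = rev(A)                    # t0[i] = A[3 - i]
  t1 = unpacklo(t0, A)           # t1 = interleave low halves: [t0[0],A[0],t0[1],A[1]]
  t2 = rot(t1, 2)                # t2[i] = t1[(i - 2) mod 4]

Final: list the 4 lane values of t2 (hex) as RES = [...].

RES = [0x7e, 0x2c, 0xf5, 0x45]

  t0: f5 7e 2c 45
  t1: f5 45 7e 2c
  t2: 7e 2c f5 45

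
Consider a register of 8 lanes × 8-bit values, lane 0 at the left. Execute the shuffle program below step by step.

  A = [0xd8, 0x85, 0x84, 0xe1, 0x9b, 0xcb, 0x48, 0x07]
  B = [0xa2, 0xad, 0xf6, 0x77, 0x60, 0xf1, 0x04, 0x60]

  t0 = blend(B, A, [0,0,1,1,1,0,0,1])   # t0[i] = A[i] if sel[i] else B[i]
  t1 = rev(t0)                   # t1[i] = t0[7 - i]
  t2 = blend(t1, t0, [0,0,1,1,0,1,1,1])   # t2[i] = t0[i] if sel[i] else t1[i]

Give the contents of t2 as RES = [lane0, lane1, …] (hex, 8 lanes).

→ t0 |a2|ad|84|e1|9b|f1|04|07|
→ t1 |07|04|f1|9b|e1|84|ad|a2|
→ t2 |07|04|84|e1|e1|f1|04|07|

RES = [0x07, 0x04, 0x84, 0xe1, 0xe1, 0xf1, 0x04, 0x07]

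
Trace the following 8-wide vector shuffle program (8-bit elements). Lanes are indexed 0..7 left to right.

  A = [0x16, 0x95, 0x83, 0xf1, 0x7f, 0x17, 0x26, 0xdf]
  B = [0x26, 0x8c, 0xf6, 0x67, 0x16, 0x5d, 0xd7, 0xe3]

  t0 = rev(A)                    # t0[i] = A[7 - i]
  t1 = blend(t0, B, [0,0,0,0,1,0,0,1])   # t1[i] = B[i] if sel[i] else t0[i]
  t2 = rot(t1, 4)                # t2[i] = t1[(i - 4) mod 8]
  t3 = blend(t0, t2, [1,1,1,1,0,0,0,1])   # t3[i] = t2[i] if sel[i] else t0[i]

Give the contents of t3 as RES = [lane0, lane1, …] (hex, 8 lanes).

t0 = [0xdf, 0x26, 0x17, 0x7f, 0xf1, 0x83, 0x95, 0x16]
t1 = [0xdf, 0x26, 0x17, 0x7f, 0x16, 0x83, 0x95, 0xe3]
t2 = [0x16, 0x83, 0x95, 0xe3, 0xdf, 0x26, 0x17, 0x7f]
t3 = [0x16, 0x83, 0x95, 0xe3, 0xf1, 0x83, 0x95, 0x7f]

RES = [ 0x16  0x83  0x95  0xe3  0xf1  0x83  0x95  0x7f ]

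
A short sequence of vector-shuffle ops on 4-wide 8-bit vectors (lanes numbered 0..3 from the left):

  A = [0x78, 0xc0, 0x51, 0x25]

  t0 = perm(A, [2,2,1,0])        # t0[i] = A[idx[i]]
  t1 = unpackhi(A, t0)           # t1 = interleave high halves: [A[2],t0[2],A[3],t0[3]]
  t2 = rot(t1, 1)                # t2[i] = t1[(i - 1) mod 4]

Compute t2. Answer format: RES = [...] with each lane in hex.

RES = [ 0x78  0x51  0xc0  0x25 ]

t0 = [0x51, 0x51, 0xc0, 0x78]
t1 = [0x51, 0xc0, 0x25, 0x78]
t2 = [0x78, 0x51, 0xc0, 0x25]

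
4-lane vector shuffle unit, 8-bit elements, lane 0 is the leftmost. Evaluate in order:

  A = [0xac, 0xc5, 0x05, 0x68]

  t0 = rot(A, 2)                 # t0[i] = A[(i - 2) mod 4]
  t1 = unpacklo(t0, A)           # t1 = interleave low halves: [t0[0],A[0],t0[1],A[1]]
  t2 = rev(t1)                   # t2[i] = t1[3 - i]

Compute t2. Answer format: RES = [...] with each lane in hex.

→ t0 |05|68|ac|c5|
→ t1 |05|ac|68|c5|
→ t2 |c5|68|ac|05|

RES = [0xc5, 0x68, 0xac, 0x05]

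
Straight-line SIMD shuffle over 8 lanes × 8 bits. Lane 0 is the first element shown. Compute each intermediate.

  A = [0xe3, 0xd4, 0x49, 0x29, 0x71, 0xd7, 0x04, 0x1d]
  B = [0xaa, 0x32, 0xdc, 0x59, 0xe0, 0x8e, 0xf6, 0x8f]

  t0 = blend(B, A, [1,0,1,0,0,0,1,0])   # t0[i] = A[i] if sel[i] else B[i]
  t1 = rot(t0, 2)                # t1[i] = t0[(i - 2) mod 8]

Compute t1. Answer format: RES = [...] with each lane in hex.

t0 = [0xe3, 0x32, 0x49, 0x59, 0xe0, 0x8e, 0x04, 0x8f]
t1 = [0x04, 0x8f, 0xe3, 0x32, 0x49, 0x59, 0xe0, 0x8e]

RES = [ 0x04  0x8f  0xe3  0x32  0x49  0x59  0xe0  0x8e ]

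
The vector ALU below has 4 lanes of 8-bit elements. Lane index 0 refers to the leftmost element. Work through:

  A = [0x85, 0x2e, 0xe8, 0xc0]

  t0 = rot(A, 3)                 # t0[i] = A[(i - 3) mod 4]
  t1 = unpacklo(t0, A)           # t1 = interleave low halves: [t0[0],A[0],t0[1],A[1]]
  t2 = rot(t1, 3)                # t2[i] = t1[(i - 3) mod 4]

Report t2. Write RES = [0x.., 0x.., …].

RES = [0x85, 0xe8, 0x2e, 0x2e]

  t0: 2e e8 c0 85
  t1: 2e 85 e8 2e
  t2: 85 e8 2e 2e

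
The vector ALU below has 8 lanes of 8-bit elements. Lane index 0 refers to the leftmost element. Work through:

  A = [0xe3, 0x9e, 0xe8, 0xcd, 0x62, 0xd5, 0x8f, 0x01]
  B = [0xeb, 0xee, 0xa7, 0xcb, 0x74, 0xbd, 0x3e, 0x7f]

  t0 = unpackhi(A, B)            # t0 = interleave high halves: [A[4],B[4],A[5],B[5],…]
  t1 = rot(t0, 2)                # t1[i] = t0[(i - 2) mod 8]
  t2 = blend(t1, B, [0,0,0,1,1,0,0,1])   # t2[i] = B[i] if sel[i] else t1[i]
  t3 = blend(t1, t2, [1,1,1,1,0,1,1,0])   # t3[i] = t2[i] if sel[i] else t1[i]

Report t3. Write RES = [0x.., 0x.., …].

RES = [0x01, 0x7f, 0x62, 0xcb, 0xd5, 0xbd, 0x8f, 0x3e]

t0 = [0x62, 0x74, 0xd5, 0xbd, 0x8f, 0x3e, 0x01, 0x7f]
t1 = [0x01, 0x7f, 0x62, 0x74, 0xd5, 0xbd, 0x8f, 0x3e]
t2 = [0x01, 0x7f, 0x62, 0xcb, 0x74, 0xbd, 0x8f, 0x7f]
t3 = [0x01, 0x7f, 0x62, 0xcb, 0xd5, 0xbd, 0x8f, 0x3e]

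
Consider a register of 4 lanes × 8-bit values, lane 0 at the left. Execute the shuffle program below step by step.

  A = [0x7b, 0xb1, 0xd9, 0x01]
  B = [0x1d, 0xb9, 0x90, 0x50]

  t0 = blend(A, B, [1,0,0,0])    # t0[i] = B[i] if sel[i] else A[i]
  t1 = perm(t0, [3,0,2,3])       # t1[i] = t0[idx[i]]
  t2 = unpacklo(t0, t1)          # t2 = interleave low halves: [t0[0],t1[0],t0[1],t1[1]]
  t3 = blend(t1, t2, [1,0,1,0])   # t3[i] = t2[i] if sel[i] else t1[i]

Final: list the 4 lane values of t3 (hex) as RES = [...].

→ t0 |1d|b1|d9|01|
→ t1 |01|1d|d9|01|
→ t2 |1d|01|b1|1d|
→ t3 |1d|1d|b1|01|

RES = [0x1d, 0x1d, 0xb1, 0x01]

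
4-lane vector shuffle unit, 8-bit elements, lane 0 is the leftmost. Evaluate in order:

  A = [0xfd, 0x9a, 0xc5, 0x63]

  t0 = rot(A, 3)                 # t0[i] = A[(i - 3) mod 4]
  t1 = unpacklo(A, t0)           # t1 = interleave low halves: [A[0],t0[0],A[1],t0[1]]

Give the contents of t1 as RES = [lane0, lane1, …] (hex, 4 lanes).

RES = [ 0xfd  0x9a  0x9a  0xc5 ]

t0 = [0x9a, 0xc5, 0x63, 0xfd]
t1 = [0xfd, 0x9a, 0x9a, 0xc5]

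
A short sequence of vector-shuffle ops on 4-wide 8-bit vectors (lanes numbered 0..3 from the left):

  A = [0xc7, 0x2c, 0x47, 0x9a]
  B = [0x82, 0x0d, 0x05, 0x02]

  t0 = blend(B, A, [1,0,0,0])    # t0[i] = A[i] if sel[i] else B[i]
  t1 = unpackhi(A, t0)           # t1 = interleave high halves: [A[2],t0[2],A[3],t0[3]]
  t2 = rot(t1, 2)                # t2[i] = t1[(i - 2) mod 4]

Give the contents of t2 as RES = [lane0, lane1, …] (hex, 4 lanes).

RES = [ 0x9a  0x02  0x47  0x05 ]

→ t0 |c7|0d|05|02|
→ t1 |47|05|9a|02|
→ t2 |9a|02|47|05|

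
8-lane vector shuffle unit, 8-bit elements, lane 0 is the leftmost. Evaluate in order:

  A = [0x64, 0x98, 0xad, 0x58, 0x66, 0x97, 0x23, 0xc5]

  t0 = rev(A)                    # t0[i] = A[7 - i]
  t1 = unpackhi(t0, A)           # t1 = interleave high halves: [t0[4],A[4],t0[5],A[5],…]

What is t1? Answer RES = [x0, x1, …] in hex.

RES = [ 0x58  0x66  0xad  0x97  0x98  0x23  0x64  0xc5 ]

t0 = [0xc5, 0x23, 0x97, 0x66, 0x58, 0xad, 0x98, 0x64]
t1 = [0x58, 0x66, 0xad, 0x97, 0x98, 0x23, 0x64, 0xc5]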